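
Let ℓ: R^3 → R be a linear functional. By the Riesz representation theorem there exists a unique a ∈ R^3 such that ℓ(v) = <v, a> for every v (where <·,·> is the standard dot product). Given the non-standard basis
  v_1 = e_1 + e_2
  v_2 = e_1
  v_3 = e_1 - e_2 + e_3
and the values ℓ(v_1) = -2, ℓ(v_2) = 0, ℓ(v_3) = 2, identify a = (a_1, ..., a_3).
a = (0, -2, 0)

Write a = (a_1, ..., a_3) in the standard basis. For each basis vector v_i, ℓ(v_i) = <v_i, a> is a linear equation in the a_j's. Collect the n equations into a matrix system V a = ℓ, where row i of V is v_i (expressed in the standard basis). Since V is invertible (lower-triangular with 1s on the diagonal, up to permutation), solve by back-substitution:
  V =
[[1, 1, 0],
 [1, 0, 0],
 [1, -1, 1]]
  V a = (-2, 0, 2)
Solving gives a = (0, -2, 0).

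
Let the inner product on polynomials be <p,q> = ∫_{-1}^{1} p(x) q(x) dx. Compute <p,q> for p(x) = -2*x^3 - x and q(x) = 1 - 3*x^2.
<p,q> = 0

Expand the product: p(x)·q(x) = 6*x^5 + x^3 - x.
∫_{-1}^{1} of each monomial x^k gives [2/(k+1) if k even, 0 if k odd]. Integrating term-by-term (or equivalently evaluating the antiderivative F(x) = x^6 + x^4/4 - x^2/2 at the endpoints):
  F(1) − F(−1) = 3/4 − (3/4) = 0.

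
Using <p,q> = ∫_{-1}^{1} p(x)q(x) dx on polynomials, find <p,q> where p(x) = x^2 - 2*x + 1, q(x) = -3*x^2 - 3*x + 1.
<p,q> = 52/15

Expand the product: p(x)·q(x) = -3*x^4 + 3*x^3 + 4*x^2 - 5*x + 1.
∫_{-1}^{1} of each monomial x^k gives [2/(k+1) if k even, 0 if k odd]. Integrating term-by-term (or equivalently evaluating the antiderivative F(x) = -3*x^5/5 + 3*x^4/4 + 4*x^3/3 - 5*x^2/2 + x at the endpoints):
  F(1) − F(−1) = -1/60 − (-209/60) = 52/15.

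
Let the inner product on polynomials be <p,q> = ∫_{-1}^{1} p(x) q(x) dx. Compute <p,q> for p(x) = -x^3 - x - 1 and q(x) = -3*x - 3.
<p,q> = 46/5

Expand the product: p(x)·q(x) = 3*x^4 + 3*x^3 + 3*x^2 + 6*x + 3.
∫_{-1}^{1} of each monomial x^k gives [2/(k+1) if k even, 0 if k odd]. Integrating term-by-term (or equivalently evaluating the antiderivative F(x) = 3*x^5/5 + 3*x^4/4 + x^3 + 3*x^2 + 3*x at the endpoints):
  F(1) − F(−1) = 167/20 − (-17/20) = 46/5.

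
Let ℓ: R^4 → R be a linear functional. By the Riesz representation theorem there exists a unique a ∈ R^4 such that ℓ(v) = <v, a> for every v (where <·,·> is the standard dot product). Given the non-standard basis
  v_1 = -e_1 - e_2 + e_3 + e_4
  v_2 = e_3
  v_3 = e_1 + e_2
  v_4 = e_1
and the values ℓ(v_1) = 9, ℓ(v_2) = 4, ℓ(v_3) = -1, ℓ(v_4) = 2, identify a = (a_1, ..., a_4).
a = (2, -3, 4, 4)

Write a = (a_1, ..., a_4) in the standard basis. For each basis vector v_i, ℓ(v_i) = <v_i, a> is a linear equation in the a_j's. Collect the n equations into a matrix system V a = ℓ, where row i of V is v_i (expressed in the standard basis). Since V is invertible (lower-triangular with 1s on the diagonal, up to permutation), solve by back-substitution:
  V =
[[-1, -1, 1, 1],
 [0, 0, 1, 0],
 [1, 1, 0, 0],
 [1, 0, 0, 0]]
  V a = (9, 4, -1, 2)
Solving gives a = (2, -3, 4, 4).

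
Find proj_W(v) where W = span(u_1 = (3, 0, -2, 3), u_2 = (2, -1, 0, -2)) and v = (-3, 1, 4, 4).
proj_W(v) = (-265/66, 5/3, 5/11, 175/66)

Set up U = [u_1 | ... | u_2] ∈ R^(4×2). The projector onto W = col(U) is P = U (U^T U)^(-1) U^T.
Compute U^T U =
  [22, 0]
  [0, 9],
and U^T v = (-5, -15).
Solve U^T U · c = U^T v for the coefficients: c = (-5/22, -5/3). The projection is proj_W(v) = U c.
Check: (v - proj_W(v)) · u_1 = 0  (should be 0).
Check: (v - proj_W(v)) · u_2 = 0  (should be 0).
Result: proj_W(v) = (-265/66, 5/3, 5/11, 175/66).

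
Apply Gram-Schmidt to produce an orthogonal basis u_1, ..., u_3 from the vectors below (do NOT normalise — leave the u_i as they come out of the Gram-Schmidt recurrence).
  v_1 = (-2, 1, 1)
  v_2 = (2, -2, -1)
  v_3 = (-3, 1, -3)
Orthogonal basis:
  u_1 = (-2, 1, 1)
  u_2 = (-1/3, -5/6, 1/6)
  u_3 = (-9/5, 0, -18/5)

Apply the Gram-Schmidt recurrence
  u_1 = v_1
  u_i = v_i − Σ_{j<i} ((v_i · u_j) / (u_j · u_j)) · u_j.

Step by step this gives:
  u_1 = (-2, 1, 1)
  u_2 = (-1/3, -5/6, 1/6)
  u_3 = (-9/5, 0, -18/5)

Orthogonality check:
  u_2 · u_1 = 0 (should be 0)
  u_3 · u_1 = 0 (should be 0)
  u_3 · u_2 = 0 (should be 0)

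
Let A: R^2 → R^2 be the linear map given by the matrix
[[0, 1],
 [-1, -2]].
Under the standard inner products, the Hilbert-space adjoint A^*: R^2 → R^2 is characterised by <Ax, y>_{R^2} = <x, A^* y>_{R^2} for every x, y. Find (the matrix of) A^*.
A^* = A^T =
[[0, -1],
 [1, -2]]

For real matrices with standard dot products, the defining identity <Ax, y> = <x, A^* y> gives (Ax)^T y = x^T (A^*) y, i.e. x^T A^T y = x^T (A^*) y. Since this holds for all x, y, we must have A^* = A^T. Therefore
A^* =
[[0, -1],
 [1, -2]].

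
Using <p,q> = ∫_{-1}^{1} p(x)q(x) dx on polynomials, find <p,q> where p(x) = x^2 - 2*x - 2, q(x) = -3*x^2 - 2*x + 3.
<p,q> = -68/15

Expand the product: p(x)·q(x) = -3*x^4 + 4*x^3 + 13*x^2 - 2*x - 6.
∫_{-1}^{1} of each monomial x^k gives [2/(k+1) if k even, 0 if k odd]. Integrating term-by-term (or equivalently evaluating the antiderivative F(x) = -3*x^5/5 + x^4 + 13*x^3/3 - x^2 - 6*x at the endpoints):
  F(1) − F(−1) = -34/15 − (34/15) = -68/15.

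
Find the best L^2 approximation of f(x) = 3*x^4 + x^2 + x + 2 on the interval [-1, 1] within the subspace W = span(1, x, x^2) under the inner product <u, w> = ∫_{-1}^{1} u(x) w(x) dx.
g(x) = 25*x^2/7 + x + 61/35

The best approximation g ∈ W is the orthogonal projection of f onto W. Writing g = a_0 + a_1 x + a_2 x^2, the coefficients solve the normal equations G · a = b where
  G_{ij} = <φ_i, φ_j> and b_i = <f, φ_i>, with φ_0 = 1, φ_1 = x, φ_2 = x^2.
G =
  [2, 0, 2/3]
  [0, 2/3, 0]
  [2/3, 0, 2/5],
b = (88/15, 2/3, 272/105).
Solving gives a_0 = 61/35, a_1 = 1, a_2 = 25/7, so
  g(x) = 25*x^2/7 + x + 61/35.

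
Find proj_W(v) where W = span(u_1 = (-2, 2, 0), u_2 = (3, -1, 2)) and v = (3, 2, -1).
proj_W(v) = (1, 0, 1)

Set up U = [u_1 | ... | u_2] ∈ R^(3×2). The projector onto W = col(U) is P = U (U^T U)^(-1) U^T.
Compute U^T U =
  [8, -8]
  [-8, 14],
and U^T v = (-2, 5).
Solve U^T U · c = U^T v for the coefficients: c = (1/4, 1/2). The projection is proj_W(v) = U c.
Check: (v - proj_W(v)) · u_1 = 0  (should be 0).
Check: (v - proj_W(v)) · u_2 = 0  (should be 0).
Result: proj_W(v) = (1, 0, 1).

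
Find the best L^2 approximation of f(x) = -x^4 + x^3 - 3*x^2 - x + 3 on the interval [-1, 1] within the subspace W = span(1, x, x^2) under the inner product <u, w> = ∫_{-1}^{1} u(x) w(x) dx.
g(x) = -27*x^2/7 - 2*x/5 + 108/35

The best approximation g ∈ W is the orthogonal projection of f onto W. Writing g = a_0 + a_1 x + a_2 x^2, the coefficients solve the normal equations G · a = b where
  G_{ij} = <φ_i, φ_j> and b_i = <f, φ_i>, with φ_0 = 1, φ_1 = x, φ_2 = x^2.
G =
  [2, 0, 2/3]
  [0, 2/3, 0]
  [2/3, 0, 2/5],
b = (18/5, -4/15, 18/35).
Solving gives a_0 = 108/35, a_1 = -2/5, a_2 = -27/7, so
  g(x) = -27*x^2/7 - 2*x/5 + 108/35.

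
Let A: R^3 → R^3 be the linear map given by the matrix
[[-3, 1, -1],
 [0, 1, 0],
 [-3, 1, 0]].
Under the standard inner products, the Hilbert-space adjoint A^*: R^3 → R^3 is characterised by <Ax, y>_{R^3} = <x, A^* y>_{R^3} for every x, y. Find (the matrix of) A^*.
A^* = A^T =
[[-3, 0, -3],
 [1, 1, 1],
 [-1, 0, 0]]

For real matrices with standard dot products, the defining identity <Ax, y> = <x, A^* y> gives (Ax)^T y = x^T (A^*) y, i.e. x^T A^T y = x^T (A^*) y. Since this holds for all x, y, we must have A^* = A^T. Therefore
A^* =
[[-3, 0, -3],
 [1, 1, 1],
 [-1, 0, 0]].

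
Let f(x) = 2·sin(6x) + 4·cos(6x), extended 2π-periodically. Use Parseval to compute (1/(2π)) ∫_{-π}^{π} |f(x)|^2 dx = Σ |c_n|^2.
Σ |c_n|^2 = 10

Expand |f|^2 and use orthogonality of {sin(nx), cos(mx)} on [-π, π]:
  ∫_{-π}^{π} sin(nx)^2 dx = π, ∫ cos(mx)^2 dx = π, and cross terms integrate to 0.
So ∫_{-π}^{π} f(x)^2 dx = 2^2 · π + 4^2 · π = (4 + 16)π.
Divide by 2π: (4 + 16)/2 = 10.
By Parseval, this equals Σ |c_n|^2.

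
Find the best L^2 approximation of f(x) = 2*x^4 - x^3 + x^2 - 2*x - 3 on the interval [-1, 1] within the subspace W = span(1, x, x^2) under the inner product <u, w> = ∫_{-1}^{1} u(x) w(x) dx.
g(x) = 19*x^2/7 - 13*x/5 - 111/35

The best approximation g ∈ W is the orthogonal projection of f onto W. Writing g = a_0 + a_1 x + a_2 x^2, the coefficients solve the normal equations G · a = b where
  G_{ij} = <φ_i, φ_j> and b_i = <f, φ_i>, with φ_0 = 1, φ_1 = x, φ_2 = x^2.
G =
  [2, 0, 2/3]
  [0, 2/3, 0]
  [2/3, 0, 2/5],
b = (-68/15, -26/15, -36/35).
Solving gives a_0 = -111/35, a_1 = -13/5, a_2 = 19/7, so
  g(x) = 19*x^2/7 - 13*x/5 - 111/35.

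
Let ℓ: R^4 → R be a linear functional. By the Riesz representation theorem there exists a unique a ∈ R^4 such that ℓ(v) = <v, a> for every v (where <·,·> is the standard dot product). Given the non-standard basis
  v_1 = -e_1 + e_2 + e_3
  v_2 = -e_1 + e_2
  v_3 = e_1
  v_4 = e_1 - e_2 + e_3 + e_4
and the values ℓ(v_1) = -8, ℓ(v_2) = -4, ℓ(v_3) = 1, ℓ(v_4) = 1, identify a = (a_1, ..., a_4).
a = (1, -3, -4, 1)

Write a = (a_1, ..., a_4) in the standard basis. For each basis vector v_i, ℓ(v_i) = <v_i, a> is a linear equation in the a_j's. Collect the n equations into a matrix system V a = ℓ, where row i of V is v_i (expressed in the standard basis). Since V is invertible (lower-triangular with 1s on the diagonal, up to permutation), solve by back-substitution:
  V =
[[-1, 1, 1, 0],
 [-1, 1, 0, 0],
 [1, 0, 0, 0],
 [1, -1, 1, 1]]
  V a = (-8, -4, 1, 1)
Solving gives a = (1, -3, -4, 1).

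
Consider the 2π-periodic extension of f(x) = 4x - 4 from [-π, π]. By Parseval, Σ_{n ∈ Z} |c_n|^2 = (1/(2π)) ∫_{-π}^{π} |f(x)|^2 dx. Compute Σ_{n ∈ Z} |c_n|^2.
Σ |c_n|^2 = 16π^2/3 + 16

Expand and integrate term by term over [-π, π]:
  ∫ (4x)^2 dx = 16·(2π^3/3); ∫ 2·4·(-4)·x dx = 0 (odd integrand); ∫ (-4)^2 dx = 16·2π.
So (1/(2π)) ∫_{-π}^{π} (4x - 4)^2 dx = 16π^2/3 + 16 = 16π^2/3 + 16.
Parseval ⇒ Σ |c_n|^2 = 16π^2/3 + 16.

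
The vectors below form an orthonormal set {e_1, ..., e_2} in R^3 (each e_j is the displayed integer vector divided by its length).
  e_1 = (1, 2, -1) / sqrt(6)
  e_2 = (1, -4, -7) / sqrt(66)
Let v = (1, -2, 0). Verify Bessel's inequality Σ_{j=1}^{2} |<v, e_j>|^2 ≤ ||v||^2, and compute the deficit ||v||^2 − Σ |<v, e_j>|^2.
Σ |<v, e_j>|^2 = 30/11; ||v||^2 = 5; deficit = 25/11

Write each e_j = u_j / sqrt(<u_j, u_j>) where u_j is the displayed integer vector. Then <v, e_j> = <v, u_j> / sqrt(<u_j, u_j>), so |<v, e_j>|^2 = <v, u_j>^2 / <u_j, u_j>.
Coefficients: <v, e_1> = -3/sqrt(6), <v, e_2> = 9/sqrt(66).
Square and sum: Σ |<v, e_j>|^2 = 30/11.
Compute ||v||^2 = v·v = 5.
Deficit = 5 − 30/11 = 25/11 ≥ 0, confirming Bessel's inequality. (The deficit equals ||v − Σ <v,e_j> e_j||^2, the squared distance from v to span{e_j}.)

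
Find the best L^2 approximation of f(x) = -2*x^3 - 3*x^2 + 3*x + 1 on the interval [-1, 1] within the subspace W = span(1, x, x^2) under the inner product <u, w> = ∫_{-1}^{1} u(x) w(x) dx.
g(x) = -3*x^2 + 9*x/5 + 1

The best approximation g ∈ W is the orthogonal projection of f onto W. Writing g = a_0 + a_1 x + a_2 x^2, the coefficients solve the normal equations G · a = b where
  G_{ij} = <φ_i, φ_j> and b_i = <f, φ_i>, with φ_0 = 1, φ_1 = x, φ_2 = x^2.
G =
  [2, 0, 2/3]
  [0, 2/3, 0]
  [2/3, 0, 2/5],
b = (0, 6/5, -8/15).
Solving gives a_0 = 1, a_1 = 9/5, a_2 = -3, so
  g(x) = -3*x^2 + 9*x/5 + 1.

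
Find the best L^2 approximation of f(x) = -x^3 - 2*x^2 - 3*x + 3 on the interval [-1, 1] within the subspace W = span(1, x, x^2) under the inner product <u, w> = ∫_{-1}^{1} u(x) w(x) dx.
g(x) = -2*x^2 - 18*x/5 + 3

The best approximation g ∈ W is the orthogonal projection of f onto W. Writing g = a_0 + a_1 x + a_2 x^2, the coefficients solve the normal equations G · a = b where
  G_{ij} = <φ_i, φ_j> and b_i = <f, φ_i>, with φ_0 = 1, φ_1 = x, φ_2 = x^2.
G =
  [2, 0, 2/3]
  [0, 2/3, 0]
  [2/3, 0, 2/5],
b = (14/3, -12/5, 6/5).
Solving gives a_0 = 3, a_1 = -18/5, a_2 = -2, so
  g(x) = -2*x^2 - 18*x/5 + 3.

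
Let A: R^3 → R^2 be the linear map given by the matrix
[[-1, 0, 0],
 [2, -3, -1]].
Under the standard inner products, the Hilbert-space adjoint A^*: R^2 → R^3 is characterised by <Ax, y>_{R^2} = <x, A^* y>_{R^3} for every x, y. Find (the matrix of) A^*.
A^* = A^T =
[[-1, 2],
 [0, -3],
 [0, -1]]

For real matrices with standard dot products, the defining identity <Ax, y> = <x, A^* y> gives (Ax)^T y = x^T (A^*) y, i.e. x^T A^T y = x^T (A^*) y. Since this holds for all x, y, we must have A^* = A^T. Therefore
A^* =
[[-1, 2],
 [0, -3],
 [0, -1]].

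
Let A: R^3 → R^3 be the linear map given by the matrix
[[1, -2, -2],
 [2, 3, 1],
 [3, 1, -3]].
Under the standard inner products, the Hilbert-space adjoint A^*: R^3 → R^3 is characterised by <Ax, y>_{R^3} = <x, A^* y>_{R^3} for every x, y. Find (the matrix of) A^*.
A^* = A^T =
[[1, 2, 3],
 [-2, 3, 1],
 [-2, 1, -3]]

For real matrices with standard dot products, the defining identity <Ax, y> = <x, A^* y> gives (Ax)^T y = x^T (A^*) y, i.e. x^T A^T y = x^T (A^*) y. Since this holds for all x, y, we must have A^* = A^T. Therefore
A^* =
[[1, 2, 3],
 [-2, 3, 1],
 [-2, 1, -3]].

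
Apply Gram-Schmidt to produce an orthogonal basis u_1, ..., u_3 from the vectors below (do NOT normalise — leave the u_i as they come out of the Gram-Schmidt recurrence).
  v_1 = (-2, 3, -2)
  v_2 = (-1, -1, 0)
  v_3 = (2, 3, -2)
Orthogonal basis:
  u_1 = (-2, 3, -2)
  u_2 = (-19/17, -14/17, -2/17)
  u_3 = (16/33, -16/33, -40/33)

Apply the Gram-Schmidt recurrence
  u_1 = v_1
  u_i = v_i − Σ_{j<i} ((v_i · u_j) / (u_j · u_j)) · u_j.

Step by step this gives:
  u_1 = (-2, 3, -2)
  u_2 = (-19/17, -14/17, -2/17)
  u_3 = (16/33, -16/33, -40/33)

Orthogonality check:
  u_2 · u_1 = 0 (should be 0)
  u_3 · u_1 = 0 (should be 0)
  u_3 · u_2 = 0 (should be 0)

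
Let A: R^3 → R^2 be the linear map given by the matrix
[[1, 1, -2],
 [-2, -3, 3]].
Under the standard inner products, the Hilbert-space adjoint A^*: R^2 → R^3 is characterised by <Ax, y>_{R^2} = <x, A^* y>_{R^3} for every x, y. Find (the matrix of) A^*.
A^* = A^T =
[[1, -2],
 [1, -3],
 [-2, 3]]

For real matrices with standard dot products, the defining identity <Ax, y> = <x, A^* y> gives (Ax)^T y = x^T (A^*) y, i.e. x^T A^T y = x^T (A^*) y. Since this holds for all x, y, we must have A^* = A^T. Therefore
A^* =
[[1, -2],
 [1, -3],
 [-2, 3]].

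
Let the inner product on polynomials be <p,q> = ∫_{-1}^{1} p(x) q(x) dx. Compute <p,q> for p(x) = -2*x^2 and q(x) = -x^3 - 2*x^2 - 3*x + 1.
<p,q> = 4/15

Expand the product: p(x)·q(x) = 2*x^5 + 4*x^4 + 6*x^3 - 2*x^2.
∫_{-1}^{1} of each monomial x^k gives [2/(k+1) if k even, 0 if k odd]. Integrating term-by-term (or equivalently evaluating the antiderivative F(x) = x^6/3 + 4*x^5/5 + 3*x^4/2 - 2*x^3/3 at the endpoints):
  F(1) − F(−1) = 59/30 − (17/10) = 4/15.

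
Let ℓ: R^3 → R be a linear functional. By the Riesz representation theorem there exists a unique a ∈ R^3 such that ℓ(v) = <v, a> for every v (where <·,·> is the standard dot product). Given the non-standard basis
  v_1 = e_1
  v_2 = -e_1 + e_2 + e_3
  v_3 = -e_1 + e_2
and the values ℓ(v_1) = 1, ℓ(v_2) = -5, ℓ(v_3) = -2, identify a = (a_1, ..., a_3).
a = (1, -1, -3)

Write a = (a_1, ..., a_3) in the standard basis. For each basis vector v_i, ℓ(v_i) = <v_i, a> is a linear equation in the a_j's. Collect the n equations into a matrix system V a = ℓ, where row i of V is v_i (expressed in the standard basis). Since V is invertible (lower-triangular with 1s on the diagonal, up to permutation), solve by back-substitution:
  V =
[[1, 0, 0],
 [-1, 1, 1],
 [-1, 1, 0]]
  V a = (1, -5, -2)
Solving gives a = (1, -1, -3).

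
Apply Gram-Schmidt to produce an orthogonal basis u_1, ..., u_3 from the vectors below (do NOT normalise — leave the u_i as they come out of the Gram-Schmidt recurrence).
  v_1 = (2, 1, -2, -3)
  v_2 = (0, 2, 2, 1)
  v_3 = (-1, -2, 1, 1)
Orthogonal basis:
  u_1 = (2, 1, -2, -3)
  u_2 = (5/9, 41/18, 13/9, 1/6)
  u_3 = (35/137, -62/137, 91/137, -58/137)

Apply the Gram-Schmidt recurrence
  u_1 = v_1
  u_i = v_i − Σ_{j<i} ((v_i · u_j) / (u_j · u_j)) · u_j.

Step by step this gives:
  u_1 = (2, 1, -2, -3)
  u_2 = (5/9, 41/18, 13/9, 1/6)
  u_3 = (35/137, -62/137, 91/137, -58/137)

Orthogonality check:
  u_2 · u_1 = 0 (should be 0)
  u_3 · u_1 = 0 (should be 0)
  u_3 · u_2 = 0 (should be 0)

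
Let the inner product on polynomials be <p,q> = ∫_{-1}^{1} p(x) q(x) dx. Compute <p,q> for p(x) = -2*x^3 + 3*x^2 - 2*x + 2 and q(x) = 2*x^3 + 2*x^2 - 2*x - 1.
<p,q> = 62/105

Expand the product: p(x)·q(x) = -4*x^6 + 2*x^5 + 6*x^4 - 4*x^3 + 5*x^2 - 2*x - 2.
∫_{-1}^{1} of each monomial x^k gives [2/(k+1) if k even, 0 if k odd]. Integrating term-by-term (or equivalently evaluating the antiderivative F(x) = -4*x^7/7 + x^6/3 + 6*x^5/5 - x^4 + 5*x^3/3 - x^2 - 2*x at the endpoints):
  F(1) − F(−1) = -48/35 − (-206/105) = 62/105.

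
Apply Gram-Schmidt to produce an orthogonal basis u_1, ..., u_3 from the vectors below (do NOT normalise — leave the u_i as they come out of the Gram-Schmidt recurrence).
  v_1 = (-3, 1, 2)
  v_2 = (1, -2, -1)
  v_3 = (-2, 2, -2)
Orthogonal basis:
  u_1 = (-3, 1, 2)
  u_2 = (-1/2, -3/2, 0)
  u_3 = (-54/35, 18/35, -18/7)

Apply the Gram-Schmidt recurrence
  u_1 = v_1
  u_i = v_i − Σ_{j<i} ((v_i · u_j) / (u_j · u_j)) · u_j.

Step by step this gives:
  u_1 = (-3, 1, 2)
  u_2 = (-1/2, -3/2, 0)
  u_3 = (-54/35, 18/35, -18/7)

Orthogonality check:
  u_2 · u_1 = 0 (should be 0)
  u_3 · u_1 = 0 (should be 0)
  u_3 · u_2 = 0 (should be 0)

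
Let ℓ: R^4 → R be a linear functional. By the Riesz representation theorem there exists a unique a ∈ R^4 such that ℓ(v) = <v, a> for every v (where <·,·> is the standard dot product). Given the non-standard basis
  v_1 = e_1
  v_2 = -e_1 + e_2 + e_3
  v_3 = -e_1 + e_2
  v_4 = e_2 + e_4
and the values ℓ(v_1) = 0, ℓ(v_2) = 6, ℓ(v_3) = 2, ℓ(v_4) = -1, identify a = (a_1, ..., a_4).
a = (0, 2, 4, -3)

Write a = (a_1, ..., a_4) in the standard basis. For each basis vector v_i, ℓ(v_i) = <v_i, a> is a linear equation in the a_j's. Collect the n equations into a matrix system V a = ℓ, where row i of V is v_i (expressed in the standard basis). Since V is invertible (lower-triangular with 1s on the diagonal, up to permutation), solve by back-substitution:
  V =
[[1, 0, 0, 0],
 [-1, 1, 1, 0],
 [-1, 1, 0, 0],
 [0, 1, 0, 1]]
  V a = (0, 6, 2, -1)
Solving gives a = (0, 2, 4, -3).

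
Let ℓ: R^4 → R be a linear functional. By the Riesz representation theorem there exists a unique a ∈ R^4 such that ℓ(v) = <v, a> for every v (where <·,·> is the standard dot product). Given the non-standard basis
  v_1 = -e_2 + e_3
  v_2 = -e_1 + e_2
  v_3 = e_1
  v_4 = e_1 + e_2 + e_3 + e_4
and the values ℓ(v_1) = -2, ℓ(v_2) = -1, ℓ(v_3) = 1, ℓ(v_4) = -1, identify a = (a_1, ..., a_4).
a = (1, 0, -2, 0)

Write a = (a_1, ..., a_4) in the standard basis. For each basis vector v_i, ℓ(v_i) = <v_i, a> is a linear equation in the a_j's. Collect the n equations into a matrix system V a = ℓ, where row i of V is v_i (expressed in the standard basis). Since V is invertible (lower-triangular with 1s on the diagonal, up to permutation), solve by back-substitution:
  V =
[[0, -1, 1, 0],
 [-1, 1, 0, 0],
 [1, 0, 0, 0],
 [1, 1, 1, 1]]
  V a = (-2, -1, 1, -1)
Solving gives a = (1, 0, -2, 0).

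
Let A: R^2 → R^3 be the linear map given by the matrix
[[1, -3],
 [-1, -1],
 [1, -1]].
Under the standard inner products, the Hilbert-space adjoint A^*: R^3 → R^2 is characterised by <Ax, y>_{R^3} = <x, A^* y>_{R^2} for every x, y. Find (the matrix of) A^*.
A^* = A^T =
[[1, -1, 1],
 [-3, -1, -1]]

For real matrices with standard dot products, the defining identity <Ax, y> = <x, A^* y> gives (Ax)^T y = x^T (A^*) y, i.e. x^T A^T y = x^T (A^*) y. Since this holds for all x, y, we must have A^* = A^T. Therefore
A^* =
[[1, -1, 1],
 [-3, -1, -1]].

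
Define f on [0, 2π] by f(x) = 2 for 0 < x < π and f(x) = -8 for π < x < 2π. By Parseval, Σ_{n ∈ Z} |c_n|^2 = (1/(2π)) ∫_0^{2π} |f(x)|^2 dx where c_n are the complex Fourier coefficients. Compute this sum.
Σ |c_n|^2 = 34

Parseval equates the L^2 energy of f (normalised by 1/(2π)) with the ℓ^2 sum of its Fourier coefficients: (1/(2π)) ∫_0^{2π} |f|^2 = Σ |c_n|^2.
Compute the left side: (1/(2π)) [∫_0^π 2^2 dx + ∫_π^{2π} (-8)^2 dx] = (1/(2π)) · (4π + 64π) = (4 + 64)/2 = 34.
So Σ_{n ∈ Z} |c_n|^2 = 34.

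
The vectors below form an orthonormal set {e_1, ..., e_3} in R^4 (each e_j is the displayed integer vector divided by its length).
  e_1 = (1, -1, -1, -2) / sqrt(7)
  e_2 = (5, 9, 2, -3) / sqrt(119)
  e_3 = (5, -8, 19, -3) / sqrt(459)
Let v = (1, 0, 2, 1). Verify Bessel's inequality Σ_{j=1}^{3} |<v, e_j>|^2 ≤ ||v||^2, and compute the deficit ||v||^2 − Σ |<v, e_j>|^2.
Σ |<v, e_j>|^2 = 137/27; ||v||^2 = 6; deficit = 25/27

Write each e_j = u_j / sqrt(<u_j, u_j>) where u_j is the displayed integer vector. Then <v, e_j> = <v, u_j> / sqrt(<u_j, u_j>), so |<v, e_j>|^2 = <v, u_j>^2 / <u_j, u_j>.
Coefficients: <v, e_1> = -3/sqrt(7), <v, e_2> = 6/sqrt(119), <v, e_3> = 40/sqrt(459).
Square and sum: Σ |<v, e_j>|^2 = 137/27.
Compute ||v||^2 = v·v = 6.
Deficit = 6 − 137/27 = 25/27 ≥ 0, confirming Bessel's inequality. (The deficit equals ||v − Σ <v,e_j> e_j||^2, the squared distance from v to span{e_j}.)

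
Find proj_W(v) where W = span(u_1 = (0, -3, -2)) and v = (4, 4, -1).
proj_W(v) = (0, 30/13, 20/13)

Set up U = [u_1 | ... | u_1] ∈ R^(3×1). The projector onto W = col(U) is P = U (U^T U)^(-1) U^T.
Compute U^T U =
  [13],
and U^T v = (-10).
Solve U^T U · c = U^T v for the coefficients: c = (-10/13). The projection is proj_W(v) = U c.
Check: (v - proj_W(v)) · u_1 = 0  (should be 0).
Result: proj_W(v) = (0, 30/13, 20/13).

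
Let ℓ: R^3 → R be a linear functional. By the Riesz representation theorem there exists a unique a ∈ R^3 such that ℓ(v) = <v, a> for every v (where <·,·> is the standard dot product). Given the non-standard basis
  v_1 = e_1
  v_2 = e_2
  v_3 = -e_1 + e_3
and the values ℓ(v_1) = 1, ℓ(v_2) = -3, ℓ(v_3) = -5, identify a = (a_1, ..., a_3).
a = (1, -3, -4)

Write a = (a_1, ..., a_3) in the standard basis. For each basis vector v_i, ℓ(v_i) = <v_i, a> is a linear equation in the a_j's. Collect the n equations into a matrix system V a = ℓ, where row i of V is v_i (expressed in the standard basis). Since V is invertible (lower-triangular with 1s on the diagonal, up to permutation), solve by back-substitution:
  V =
[[1, 0, 0],
 [0, 1, 0],
 [-1, 0, 1]]
  V a = (1, -3, -5)
Solving gives a = (1, -3, -4).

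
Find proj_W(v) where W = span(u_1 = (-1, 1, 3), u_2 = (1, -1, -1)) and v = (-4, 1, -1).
proj_W(v) = (-5/2, 5/2, -1)

Set up U = [u_1 | ... | u_2] ∈ R^(3×2). The projector onto W = col(U) is P = U (U^T U)^(-1) U^T.
Compute U^T U =
  [11, -5]
  [-5, 3],
and U^T v = (2, -4).
Solve U^T U · c = U^T v for the coefficients: c = (-7/4, -17/4). The projection is proj_W(v) = U c.
Check: (v - proj_W(v)) · u_1 = 0  (should be 0).
Check: (v - proj_W(v)) · u_2 = 0  (should be 0).
Result: proj_W(v) = (-5/2, 5/2, -1).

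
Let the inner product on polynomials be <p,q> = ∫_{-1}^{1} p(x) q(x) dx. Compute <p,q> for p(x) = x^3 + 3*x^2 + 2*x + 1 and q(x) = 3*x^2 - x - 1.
<p,q> = -2/15

Expand the product: p(x)·q(x) = 3*x^5 + 8*x^4 + 2*x^3 - 2*x^2 - 3*x - 1.
∫_{-1}^{1} of each monomial x^k gives [2/(k+1) if k even, 0 if k odd]. Integrating term-by-term (or equivalently evaluating the antiderivative F(x) = x^6/2 + 8*x^5/5 + x^4/2 - 2*x^3/3 - 3*x^2/2 - x at the endpoints):
  F(1) − F(−1) = -17/30 − (-13/30) = -2/15.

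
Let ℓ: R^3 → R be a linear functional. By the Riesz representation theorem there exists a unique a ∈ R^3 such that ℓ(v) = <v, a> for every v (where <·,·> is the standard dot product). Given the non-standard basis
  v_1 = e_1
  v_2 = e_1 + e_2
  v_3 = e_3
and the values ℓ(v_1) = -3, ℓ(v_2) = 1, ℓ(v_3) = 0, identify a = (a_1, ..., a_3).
a = (-3, 4, 0)

Write a = (a_1, ..., a_3) in the standard basis. For each basis vector v_i, ℓ(v_i) = <v_i, a> is a linear equation in the a_j's. Collect the n equations into a matrix system V a = ℓ, where row i of V is v_i (expressed in the standard basis). Since V is invertible (lower-triangular with 1s on the diagonal, up to permutation), solve by back-substitution:
  V =
[[1, 0, 0],
 [1, 1, 0],
 [0, 0, 1]]
  V a = (-3, 1, 0)
Solving gives a = (-3, 4, 0).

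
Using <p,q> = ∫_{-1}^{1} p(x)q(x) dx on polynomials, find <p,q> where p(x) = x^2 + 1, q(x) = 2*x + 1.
<p,q> = 8/3

Expand the product: p(x)·q(x) = 2*x^3 + x^2 + 2*x + 1.
∫_{-1}^{1} of each monomial x^k gives [2/(k+1) if k even, 0 if k odd]. Integrating term-by-term (or equivalently evaluating the antiderivative F(x) = x^4/2 + x^3/3 + x^2 + x at the endpoints):
  F(1) − F(−1) = 17/6 − (1/6) = 8/3.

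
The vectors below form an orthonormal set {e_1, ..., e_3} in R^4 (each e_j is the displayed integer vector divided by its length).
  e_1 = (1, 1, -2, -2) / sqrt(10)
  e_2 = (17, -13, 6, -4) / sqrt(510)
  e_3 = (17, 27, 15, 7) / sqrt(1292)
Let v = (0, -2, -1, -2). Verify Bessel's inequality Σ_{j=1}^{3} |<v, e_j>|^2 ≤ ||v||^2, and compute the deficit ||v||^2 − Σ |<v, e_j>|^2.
Σ |<v, e_j>|^2 = 1931/228; ||v||^2 = 9; deficit = 121/228

Write each e_j = u_j / sqrt(<u_j, u_j>) where u_j is the displayed integer vector. Then <v, e_j> = <v, u_j> / sqrt(<u_j, u_j>), so |<v, e_j>|^2 = <v, u_j>^2 / <u_j, u_j>.
Coefficients: <v, e_1> = 4/sqrt(10), <v, e_2> = 28/sqrt(510), <v, e_3> = -83/sqrt(1292).
Square and sum: Σ |<v, e_j>|^2 = 1931/228.
Compute ||v||^2 = v·v = 9.
Deficit = 9 − 1931/228 = 121/228 ≥ 0, confirming Bessel's inequality. (The deficit equals ||v − Σ <v,e_j> e_j||^2, the squared distance from v to span{e_j}.)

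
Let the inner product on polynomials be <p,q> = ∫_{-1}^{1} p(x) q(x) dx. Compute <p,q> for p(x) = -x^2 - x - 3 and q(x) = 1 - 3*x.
<p,q> = -14/3

Expand the product: p(x)·q(x) = 3*x^3 + 2*x^2 + 8*x - 3.
∫_{-1}^{1} of each monomial x^k gives [2/(k+1) if k even, 0 if k odd]. Integrating term-by-term (or equivalently evaluating the antiderivative F(x) = 3*x^4/4 + 2*x^3/3 + 4*x^2 - 3*x at the endpoints):
  F(1) − F(−1) = 29/12 − (85/12) = -14/3.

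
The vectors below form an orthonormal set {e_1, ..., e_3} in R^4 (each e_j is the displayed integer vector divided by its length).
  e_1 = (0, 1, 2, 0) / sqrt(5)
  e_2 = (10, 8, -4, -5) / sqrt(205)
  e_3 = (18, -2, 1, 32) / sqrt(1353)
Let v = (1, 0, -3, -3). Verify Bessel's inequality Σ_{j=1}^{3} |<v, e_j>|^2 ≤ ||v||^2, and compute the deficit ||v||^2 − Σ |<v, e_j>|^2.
Σ |<v, e_j>|^2 = 206/11; ||v||^2 = 19; deficit = 3/11

Write each e_j = u_j / sqrt(<u_j, u_j>) where u_j is the displayed integer vector. Then <v, e_j> = <v, u_j> / sqrt(<u_j, u_j>), so |<v, e_j>|^2 = <v, u_j>^2 / <u_j, u_j>.
Coefficients: <v, e_1> = -6/sqrt(5), <v, e_2> = 37/sqrt(205), <v, e_3> = -81/sqrt(1353).
Square and sum: Σ |<v, e_j>|^2 = 206/11.
Compute ||v||^2 = v·v = 19.
Deficit = 19 − 206/11 = 3/11 ≥ 0, confirming Bessel's inequality. (The deficit equals ||v − Σ <v,e_j> e_j||^2, the squared distance from v to span{e_j}.)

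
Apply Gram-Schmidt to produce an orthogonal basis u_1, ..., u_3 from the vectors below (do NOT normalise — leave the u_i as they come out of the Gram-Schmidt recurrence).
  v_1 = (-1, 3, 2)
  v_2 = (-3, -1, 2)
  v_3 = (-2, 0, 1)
Orthogonal basis:
  u_1 = (-1, 3, 2)
  u_2 = (-19/7, -13/7, 10/7)
  u_3 = (-4/15, 2/15, -1/3)

Apply the Gram-Schmidt recurrence
  u_1 = v_1
  u_i = v_i − Σ_{j<i} ((v_i · u_j) / (u_j · u_j)) · u_j.

Step by step this gives:
  u_1 = (-1, 3, 2)
  u_2 = (-19/7, -13/7, 10/7)
  u_3 = (-4/15, 2/15, -1/3)

Orthogonality check:
  u_2 · u_1 = 0 (should be 0)
  u_3 · u_1 = 0 (should be 0)
  u_3 · u_2 = 0 (should be 0)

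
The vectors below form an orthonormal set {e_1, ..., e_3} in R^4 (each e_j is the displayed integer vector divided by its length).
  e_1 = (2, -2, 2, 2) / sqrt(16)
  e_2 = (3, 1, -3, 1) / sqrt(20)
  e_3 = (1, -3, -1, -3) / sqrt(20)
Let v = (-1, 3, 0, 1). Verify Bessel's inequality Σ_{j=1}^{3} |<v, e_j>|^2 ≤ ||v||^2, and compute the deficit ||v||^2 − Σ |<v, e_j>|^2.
Σ |<v, e_j>|^2 = 43/4; ||v||^2 = 11; deficit = 1/4

Write each e_j = u_j / sqrt(<u_j, u_j>) where u_j is the displayed integer vector. Then <v, e_j> = <v, u_j> / sqrt(<u_j, u_j>), so |<v, e_j>|^2 = <v, u_j>^2 / <u_j, u_j>.
Coefficients: <v, e_1> = -6/sqrt(16), <v, e_2> = 1/sqrt(20), <v, e_3> = -13/sqrt(20).
Square and sum: Σ |<v, e_j>|^2 = 43/4.
Compute ||v||^2 = v·v = 11.
Deficit = 11 − 43/4 = 1/4 ≥ 0, confirming Bessel's inequality. (The deficit equals ||v − Σ <v,e_j> e_j||^2, the squared distance from v to span{e_j}.)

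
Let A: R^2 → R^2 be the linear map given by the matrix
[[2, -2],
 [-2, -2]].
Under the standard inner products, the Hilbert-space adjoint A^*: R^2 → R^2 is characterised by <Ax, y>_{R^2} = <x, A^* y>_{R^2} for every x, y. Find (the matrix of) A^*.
A^* = A^T =
[[2, -2],
 [-2, -2]]

For real matrices with standard dot products, the defining identity <Ax, y> = <x, A^* y> gives (Ax)^T y = x^T (A^*) y, i.e. x^T A^T y = x^T (A^*) y. Since this holds for all x, y, we must have A^* = A^T. Therefore
A^* =
[[2, -2],
 [-2, -2]].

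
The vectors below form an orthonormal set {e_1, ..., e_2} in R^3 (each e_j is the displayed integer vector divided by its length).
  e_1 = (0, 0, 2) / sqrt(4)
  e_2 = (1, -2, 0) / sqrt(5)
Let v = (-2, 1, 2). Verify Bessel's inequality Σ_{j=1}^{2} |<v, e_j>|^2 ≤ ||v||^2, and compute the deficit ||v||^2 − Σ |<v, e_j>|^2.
Σ |<v, e_j>|^2 = 36/5; ||v||^2 = 9; deficit = 9/5

Write each e_j = u_j / sqrt(<u_j, u_j>) where u_j is the displayed integer vector. Then <v, e_j> = <v, u_j> / sqrt(<u_j, u_j>), so |<v, e_j>|^2 = <v, u_j>^2 / <u_j, u_j>.
Coefficients: <v, e_1> = 4/sqrt(4), <v, e_2> = -4/sqrt(5).
Square and sum: Σ |<v, e_j>|^2 = 36/5.
Compute ||v||^2 = v·v = 9.
Deficit = 9 − 36/5 = 9/5 ≥ 0, confirming Bessel's inequality. (The deficit equals ||v − Σ <v,e_j> e_j||^2, the squared distance from v to span{e_j}.)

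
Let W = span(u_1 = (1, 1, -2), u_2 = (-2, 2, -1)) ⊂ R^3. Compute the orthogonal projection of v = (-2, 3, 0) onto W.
proj_W(v) = (-127/50, 21/10, -18/25)

Set up U = [u_1 | ... | u_2] ∈ R^(3×2). The projector onto W = col(U) is P = U (U^T U)^(-1) U^T.
Compute U^T U =
  [6, 2]
  [2, 9],
and U^T v = (1, 10).
Solve U^T U · c = U^T v for the coefficients: c = (-11/50, 29/25). The projection is proj_W(v) = U c.
Check: (v - proj_W(v)) · u_1 = 0  (should be 0).
Check: (v - proj_W(v)) · u_2 = 0  (should be 0).
Result: proj_W(v) = (-127/50, 21/10, -18/25).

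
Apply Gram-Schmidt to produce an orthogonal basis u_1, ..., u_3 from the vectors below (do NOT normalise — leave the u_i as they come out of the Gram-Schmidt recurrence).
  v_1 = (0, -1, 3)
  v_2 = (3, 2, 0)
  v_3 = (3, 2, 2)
Orthogonal basis:
  u_1 = (0, -1, 3)
  u_2 = (3, 9/5, 3/5)
  u_3 = (-2/7, 3/7, 1/7)

Apply the Gram-Schmidt recurrence
  u_1 = v_1
  u_i = v_i − Σ_{j<i} ((v_i · u_j) / (u_j · u_j)) · u_j.

Step by step this gives:
  u_1 = (0, -1, 3)
  u_2 = (3, 9/5, 3/5)
  u_3 = (-2/7, 3/7, 1/7)

Orthogonality check:
  u_2 · u_1 = 0 (should be 0)
  u_3 · u_1 = 0 (should be 0)
  u_3 · u_2 = 0 (should be 0)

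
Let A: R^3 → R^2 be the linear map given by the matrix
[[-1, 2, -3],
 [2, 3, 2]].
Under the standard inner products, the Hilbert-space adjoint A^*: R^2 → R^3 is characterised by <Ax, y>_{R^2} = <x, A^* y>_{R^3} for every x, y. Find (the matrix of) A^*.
A^* = A^T =
[[-1, 2],
 [2, 3],
 [-3, 2]]

For real matrices with standard dot products, the defining identity <Ax, y> = <x, A^* y> gives (Ax)^T y = x^T (A^*) y, i.e. x^T A^T y = x^T (A^*) y. Since this holds for all x, y, we must have A^* = A^T. Therefore
A^* =
[[-1, 2],
 [2, 3],
 [-3, 2]].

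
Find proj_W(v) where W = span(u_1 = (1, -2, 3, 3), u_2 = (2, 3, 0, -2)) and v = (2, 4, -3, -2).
proj_W(v) = (343/291, 1064/291, -157/97, -971/291)

Set up U = [u_1 | ... | u_2] ∈ R^(4×2). The projector onto W = col(U) is P = U (U^T U)^(-1) U^T.
Compute U^T U =
  [23, -10]
  [-10, 17],
and U^T v = (-21, 20).
Solve U^T U · c = U^T v for the coefficients: c = (-157/291, 250/291). The projection is proj_W(v) = U c.
Check: (v - proj_W(v)) · u_1 = 0  (should be 0).
Check: (v - proj_W(v)) · u_2 = 0  (should be 0).
Result: proj_W(v) = (343/291, 1064/291, -157/97, -971/291).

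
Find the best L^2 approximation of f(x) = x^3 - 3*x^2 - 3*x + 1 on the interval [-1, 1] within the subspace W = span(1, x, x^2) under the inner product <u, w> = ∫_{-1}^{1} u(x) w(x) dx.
g(x) = -3*x^2 - 12*x/5 + 1

The best approximation g ∈ W is the orthogonal projection of f onto W. Writing g = a_0 + a_1 x + a_2 x^2, the coefficients solve the normal equations G · a = b where
  G_{ij} = <φ_i, φ_j> and b_i = <f, φ_i>, with φ_0 = 1, φ_1 = x, φ_2 = x^2.
G =
  [2, 0, 2/3]
  [0, 2/3, 0]
  [2/3, 0, 2/5],
b = (0, -8/5, -8/15).
Solving gives a_0 = 1, a_1 = -12/5, a_2 = -3, so
  g(x) = -3*x^2 - 12*x/5 + 1.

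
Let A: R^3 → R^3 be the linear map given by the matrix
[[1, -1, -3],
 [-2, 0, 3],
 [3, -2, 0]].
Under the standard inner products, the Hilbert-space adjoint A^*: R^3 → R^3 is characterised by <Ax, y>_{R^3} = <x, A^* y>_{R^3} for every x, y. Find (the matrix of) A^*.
A^* = A^T =
[[1, -2, 3],
 [-1, 0, -2],
 [-3, 3, 0]]

For real matrices with standard dot products, the defining identity <Ax, y> = <x, A^* y> gives (Ax)^T y = x^T (A^*) y, i.e. x^T A^T y = x^T (A^*) y. Since this holds for all x, y, we must have A^* = A^T. Therefore
A^* =
[[1, -2, 3],
 [-1, 0, -2],
 [-3, 3, 0]].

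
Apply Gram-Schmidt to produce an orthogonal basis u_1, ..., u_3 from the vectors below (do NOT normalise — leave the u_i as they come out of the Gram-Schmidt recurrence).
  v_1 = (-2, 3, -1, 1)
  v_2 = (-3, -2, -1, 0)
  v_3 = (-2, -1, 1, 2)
Orthogonal basis:
  u_1 = (-2, 3, -1, 1)
  u_2 = (-43/15, -11/5, -14/15, -1/15)
  u_3 = (-67/209, -6/19, 333/209, 397/209)

Apply the Gram-Schmidt recurrence
  u_1 = v_1
  u_i = v_i − Σ_{j<i} ((v_i · u_j) / (u_j · u_j)) · u_j.

Step by step this gives:
  u_1 = (-2, 3, -1, 1)
  u_2 = (-43/15, -11/5, -14/15, -1/15)
  u_3 = (-67/209, -6/19, 333/209, 397/209)

Orthogonality check:
  u_2 · u_1 = 0 (should be 0)
  u_3 · u_1 = 0 (should be 0)
  u_3 · u_2 = 0 (should be 0)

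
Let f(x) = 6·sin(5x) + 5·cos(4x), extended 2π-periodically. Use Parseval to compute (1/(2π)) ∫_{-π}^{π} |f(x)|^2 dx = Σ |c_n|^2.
Σ |c_n|^2 = 61/2

Expand |f|^2 and use orthogonality of {sin(nx), cos(mx)} on [-π, π]:
  ∫_{-π}^{π} sin(nx)^2 dx = π, ∫ cos(mx)^2 dx = π, and cross terms integrate to 0.
So ∫_{-π}^{π} f(x)^2 dx = 6^2 · π + 5^2 · π = (36 + 25)π.
Divide by 2π: (36 + 25)/2 = 61/2.
By Parseval, this equals Σ |c_n|^2.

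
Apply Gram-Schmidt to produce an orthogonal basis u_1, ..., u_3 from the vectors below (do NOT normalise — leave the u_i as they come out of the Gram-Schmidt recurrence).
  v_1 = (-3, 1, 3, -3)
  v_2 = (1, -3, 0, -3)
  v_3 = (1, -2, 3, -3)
Orthogonal basis:
  u_1 = (-3, 1, 3, -3)
  u_2 = (37/28, -87/28, -9/28, -75/28)
  u_3 = (711/523, -18/523, 972/523, 255/523)

Apply the Gram-Schmidt recurrence
  u_1 = v_1
  u_i = v_i − Σ_{j<i} ((v_i · u_j) / (u_j · u_j)) · u_j.

Step by step this gives:
  u_1 = (-3, 1, 3, -3)
  u_2 = (37/28, -87/28, -9/28, -75/28)
  u_3 = (711/523, -18/523, 972/523, 255/523)

Orthogonality check:
  u_2 · u_1 = 0 (should be 0)
  u_3 · u_1 = 0 (should be 0)
  u_3 · u_2 = 0 (should be 0)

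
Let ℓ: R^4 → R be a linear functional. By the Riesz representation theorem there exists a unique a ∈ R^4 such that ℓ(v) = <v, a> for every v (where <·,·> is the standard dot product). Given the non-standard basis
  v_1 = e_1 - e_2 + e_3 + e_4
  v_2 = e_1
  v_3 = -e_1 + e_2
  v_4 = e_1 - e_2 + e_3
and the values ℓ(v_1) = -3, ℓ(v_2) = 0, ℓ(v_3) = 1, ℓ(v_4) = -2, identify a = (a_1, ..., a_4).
a = (0, 1, -1, -1)

Write a = (a_1, ..., a_4) in the standard basis. For each basis vector v_i, ℓ(v_i) = <v_i, a> is a linear equation in the a_j's. Collect the n equations into a matrix system V a = ℓ, where row i of V is v_i (expressed in the standard basis). Since V is invertible (lower-triangular with 1s on the diagonal, up to permutation), solve by back-substitution:
  V =
[[1, -1, 1, 1],
 [1, 0, 0, 0],
 [-1, 1, 0, 0],
 [1, -1, 1, 0]]
  V a = (-3, 0, 1, -2)
Solving gives a = (0, 1, -1, -1).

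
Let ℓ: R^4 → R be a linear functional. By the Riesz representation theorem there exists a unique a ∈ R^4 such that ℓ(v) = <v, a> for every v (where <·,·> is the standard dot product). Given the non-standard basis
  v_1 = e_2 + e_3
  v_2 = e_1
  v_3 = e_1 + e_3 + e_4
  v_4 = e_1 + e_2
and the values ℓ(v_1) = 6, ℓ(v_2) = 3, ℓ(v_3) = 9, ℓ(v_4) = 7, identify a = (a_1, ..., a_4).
a = (3, 4, 2, 4)

Write a = (a_1, ..., a_4) in the standard basis. For each basis vector v_i, ℓ(v_i) = <v_i, a> is a linear equation in the a_j's. Collect the n equations into a matrix system V a = ℓ, where row i of V is v_i (expressed in the standard basis). Since V is invertible (lower-triangular with 1s on the diagonal, up to permutation), solve by back-substitution:
  V =
[[0, 1, 1, 0],
 [1, 0, 0, 0],
 [1, 0, 1, 1],
 [1, 1, 0, 0]]
  V a = (6, 3, 9, 7)
Solving gives a = (3, 4, 2, 4).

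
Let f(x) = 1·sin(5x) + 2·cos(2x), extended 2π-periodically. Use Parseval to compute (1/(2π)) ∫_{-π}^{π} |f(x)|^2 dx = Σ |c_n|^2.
Σ |c_n|^2 = 5/2

Expand |f|^2 and use orthogonality of {sin(nx), cos(mx)} on [-π, π]:
  ∫_{-π}^{π} sin(nx)^2 dx = π, ∫ cos(mx)^2 dx = π, and cross terms integrate to 0.
So ∫_{-π}^{π} f(x)^2 dx = 1^2 · π + 2^2 · π = (1 + 4)π.
Divide by 2π: (1 + 4)/2 = 5/2.
By Parseval, this equals Σ |c_n|^2.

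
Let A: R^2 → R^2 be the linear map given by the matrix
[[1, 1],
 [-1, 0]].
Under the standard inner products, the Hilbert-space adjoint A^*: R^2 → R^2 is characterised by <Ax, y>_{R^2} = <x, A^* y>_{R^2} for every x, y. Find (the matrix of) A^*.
A^* = A^T =
[[1, -1],
 [1, 0]]

For real matrices with standard dot products, the defining identity <Ax, y> = <x, A^* y> gives (Ax)^T y = x^T (A^*) y, i.e. x^T A^T y = x^T (A^*) y. Since this holds for all x, y, we must have A^* = A^T. Therefore
A^* =
[[1, -1],
 [1, 0]].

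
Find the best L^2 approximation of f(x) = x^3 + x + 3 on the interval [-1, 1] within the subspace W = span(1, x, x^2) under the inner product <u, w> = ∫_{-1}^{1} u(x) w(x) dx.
g(x) = 8*x/5 + 3

The best approximation g ∈ W is the orthogonal projection of f onto W. Writing g = a_0 + a_1 x + a_2 x^2, the coefficients solve the normal equations G · a = b where
  G_{ij} = <φ_i, φ_j> and b_i = <f, φ_i>, with φ_0 = 1, φ_1 = x, φ_2 = x^2.
G =
  [2, 0, 2/3]
  [0, 2/3, 0]
  [2/3, 0, 2/5],
b = (6, 16/15, 2).
Solving gives a_0 = 3, a_1 = 8/5, a_2 = 0, so
  g(x) = 8*x/5 + 3.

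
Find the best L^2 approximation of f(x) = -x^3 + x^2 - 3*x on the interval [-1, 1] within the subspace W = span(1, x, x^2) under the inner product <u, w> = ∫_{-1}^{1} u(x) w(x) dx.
g(x) = x^2 - 18*x/5

The best approximation g ∈ W is the orthogonal projection of f onto W. Writing g = a_0 + a_1 x + a_2 x^2, the coefficients solve the normal equations G · a = b where
  G_{ij} = <φ_i, φ_j> and b_i = <f, φ_i>, with φ_0 = 1, φ_1 = x, φ_2 = x^2.
G =
  [2, 0, 2/3]
  [0, 2/3, 0]
  [2/3, 0, 2/5],
b = (2/3, -12/5, 2/5).
Solving gives a_0 = 0, a_1 = -18/5, a_2 = 1, so
  g(x) = x^2 - 18*x/5.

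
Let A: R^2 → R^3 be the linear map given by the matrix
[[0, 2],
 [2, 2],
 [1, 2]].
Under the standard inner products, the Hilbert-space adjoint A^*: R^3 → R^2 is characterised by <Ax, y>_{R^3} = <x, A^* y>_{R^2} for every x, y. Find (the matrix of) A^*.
A^* = A^T =
[[0, 2, 1],
 [2, 2, 2]]

For real matrices with standard dot products, the defining identity <Ax, y> = <x, A^* y> gives (Ax)^T y = x^T (A^*) y, i.e. x^T A^T y = x^T (A^*) y. Since this holds for all x, y, we must have A^* = A^T. Therefore
A^* =
[[0, 2, 1],
 [2, 2, 2]].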